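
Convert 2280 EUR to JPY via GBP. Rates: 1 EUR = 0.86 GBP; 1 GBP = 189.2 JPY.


Step 1: 2280 EUR × 0.86 = 1960.80 GBP
Step 2: 1960.80 GBP × 189.2 = 370983.36 JPY
Implied rate EUR→JPY = 0.86 × 189.2 = 162.7120
= 370983.36 JPY

370983.36 JPY


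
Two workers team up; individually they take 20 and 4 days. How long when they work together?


Rate of A = 1/20 per day
Rate of B = 1/4 per day
Combined rate = 1/20 + 1/4 = 24/80 = 0.3000 per day
Days = 1 / combined rate = 80/24
≈ 3.33 days

3.33 days


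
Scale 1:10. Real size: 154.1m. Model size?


Model size = real / scale
= 154.1 / 10
= 15.4100 m

15.4100 m


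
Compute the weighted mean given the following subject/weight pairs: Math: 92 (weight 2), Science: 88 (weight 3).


Numerator = 92×2 + 88×3
= 184 + 264
= 448
Total weight = 5
Weighted avg = 448/5
= 89.60

89.60


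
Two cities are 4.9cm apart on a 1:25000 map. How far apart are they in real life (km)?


Real distance = map distance × scale
= 4.9cm × 25000
= 122500 cm = 1225.0 m
= 1.225 km

1.225 km


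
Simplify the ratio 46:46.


GCD(46, 46) = 46
46/46 : 46/46
= 1:1

1:1


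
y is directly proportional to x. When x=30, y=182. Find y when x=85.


Direct proportion: y/x = constant
k = 182/30 ≈ 6.0667
y₂ = k × 85 = 182 × 85 / 30 = 15470/30
≈ 515.67

515.67


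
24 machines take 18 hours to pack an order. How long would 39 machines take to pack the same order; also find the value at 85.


Inverse proportion: x × y = constant
k = 24 × 18 = 432
At x=39: k/39 = 11.08
At x=85: k/85 = 5.08
= 11.08 and 5.08

11.08 and 5.08


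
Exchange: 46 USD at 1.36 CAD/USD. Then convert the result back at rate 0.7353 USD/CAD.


Amount × rate = 46 × 1.36 = 62.56 CAD
Round-trip: 62.56 × 0.7353 = 46.00 USD
= 62.56 CAD, then 46.00 USD

62.56 CAD, then 46.00 USD


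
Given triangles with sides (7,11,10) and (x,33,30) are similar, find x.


Scale factor = 33/11 = 3
Missing side = 7 × 3
= 21.0

21.0


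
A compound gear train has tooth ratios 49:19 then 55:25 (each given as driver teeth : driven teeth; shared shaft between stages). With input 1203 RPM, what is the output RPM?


Stage 1: RPM_B = RPM_A × t_A/t_B = 1203 × 49/19 = 58947/19 ≈ 3102.47
B and C share a shaft → RPM_C = RPM_B
Stage 2: RPM_D = RPM_C × t_C/t_D = RPM_A × (t_A×t_C)/(t_B×t_D)
Overall ratio = (49×55)/(19×25) = 2695/475
RPM_D = 1203 × 2695/475 = 3242085/475
≈ 6825.44 RPM

6825.44 RPM


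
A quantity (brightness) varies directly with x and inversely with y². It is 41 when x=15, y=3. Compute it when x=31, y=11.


z = k·x/y²
Solve for k using the known point: k = z·y²/x = 41×9/15 = 369/15 = 24.6000
Now evaluate at x=31, y=11:
z = k × 31 / 121 = (369 × 31) / (15 × 121) = 11439/1815
≈ 6.3025

6.3025


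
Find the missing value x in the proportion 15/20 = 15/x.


Cross multiply: 15 × x = 20 × 15
15x = 300
x = 300 / 15
= 20.00

20.00


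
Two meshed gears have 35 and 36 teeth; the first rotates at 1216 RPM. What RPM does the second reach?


Gear ratio = 35:36 = 35:36
RPM_B = RPM_A × (teeth_A / teeth_B)
= 1216 × (35/36)
= 1182.2 RPM

1182.2 RPM


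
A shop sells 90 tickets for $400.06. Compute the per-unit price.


Unit rate = total / quantity
= 400.06 / 90
= $4.45 per unit

$4.45 per unit


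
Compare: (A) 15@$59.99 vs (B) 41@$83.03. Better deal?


Deal A: $59.99/15 = $3.9993/unit
Deal B: $83.03/41 = $2.0251/unit
B is cheaper per unit
= Deal B

Deal B


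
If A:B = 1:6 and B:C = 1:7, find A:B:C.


Match B: multiply A:B by 1 → 1:6
Multiply B:C by 6 → 6:42
Combined: 1:6:42
GCD = 1
= 1:6:42

1:6:42


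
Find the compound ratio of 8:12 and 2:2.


Compound ratio = (8×2) : (12×2)
= 16:24
GCD = 8
= 2:3

2:3


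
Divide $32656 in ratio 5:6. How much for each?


Total parts = 5 + 6 = 11
Part 1: 32656 × 5/11 = 14843.64
Part 2: 32656 × 6/11 = 17812.36
= Part 1: $14843.64, Part 2: $17812.36

Part 1: $14843.64, Part 2: $17812.36


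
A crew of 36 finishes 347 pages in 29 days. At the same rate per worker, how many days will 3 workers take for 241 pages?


Days ∝ work / workers, so d₂ = d₁ × (m₁/m₂) × (w₂/w₁)
Workers factor (inverse): 36/3 = 12.0000
Work factor (direct): 241/347 ≈ 0.6945
d₂ = 29 × 36/3 × 241/347 = (29 × 36 × 241) / (3 × 347) = 251604/1041
≈ 241.69 days

241.69 days


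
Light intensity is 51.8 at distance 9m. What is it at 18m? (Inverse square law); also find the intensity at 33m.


I₁d₁² = I₂d₂²
I at 18m = 51.8 × (9/18)² = 51.8 × 81/324 = 4195.8/324 = 12.9500
I at 33m = 51.8 × (9/33)² = 51.8 × 81/1089 = 4195.8/1089 ≈ 3.8529
= 12.9500 and 3.8529

12.9500 and 3.8529


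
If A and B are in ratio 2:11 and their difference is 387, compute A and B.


Let A = 2k, B = 11k.
11k - 2k = 387
9k = 387 → k = 387/9 = 43
A = 2×43 = 86, B = 11×43 = 473
= A = 86, B = 473

A = 86, B = 473


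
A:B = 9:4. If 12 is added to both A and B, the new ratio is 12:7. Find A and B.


Let A = 9k, B = 4k.
(9k + 12) / (4k + 12) = 12/7
Cross-multiply: 7(9k + 12) = 12(4k + 12)
63k + 84 = 48k + 144
63k - 48k = 144 - 84
15k = 60
k = 60/15 = 4
A = 9×4 = 36, B = 4×4 = 16
= A = 36, B = 16

A = 36, B = 16


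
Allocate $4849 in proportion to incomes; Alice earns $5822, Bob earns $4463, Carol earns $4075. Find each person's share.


Total income = 5822 + 4463 + 4075 = $14360
Alice: $4849 × 5822/14360 = $1965.94
Bob: $4849 × 4463/14360 = $1507.04
Carol: $4849 × 4075/14360 = $1376.02
= Alice: $1965.94, Bob: $1507.04, Carol: $1376.02

Alice: $1965.94, Bob: $1507.04, Carol: $1376.02


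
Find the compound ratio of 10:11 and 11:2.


Compound ratio = (10×11) : (11×2)
= 110:22
GCD = 22
= 5:1

5:1


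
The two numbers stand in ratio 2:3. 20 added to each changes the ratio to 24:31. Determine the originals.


Let A = 2k, B = 3k.
(2k + 20) / (3k + 20) = 24/31
Cross-multiply: 31(2k + 20) = 24(3k + 20)
62k + 620 = 72k + 480
62k - 72k = 480 - 620
-10k = -140
k = -140/-10 = 14
A = 2×14 = 28, B = 3×14 = 42
= A = 28, B = 42

A = 28, B = 42


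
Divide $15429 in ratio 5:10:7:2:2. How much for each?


Total parts = 5 + 10 + 7 + 2 + 2 = 26
Part 1: 15429 × 5/26 = 2967.12
Part 2: 15429 × 10/26 = 5934.23
Part 3: 15429 × 7/26 = 4153.96
Part 4: 15429 × 2/26 = 1186.85
Part 5: 15429 × 2/26 = 1186.85
= Part 1: $2967.12, Part 2: $5934.23, Part 3: $4153.96, Part 4: $1186.85, Part 5: $1186.85

Part 1: $2967.12, Part 2: $5934.23, Part 3: $4153.96, Part 4: $1186.85, Part 5: $1186.85


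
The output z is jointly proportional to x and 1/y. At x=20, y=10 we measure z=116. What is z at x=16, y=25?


z = k·x/y
Solve for k using the known point: k = z·y/x = 116×10/20 = 1160/20 = 58.0000
Now evaluate at x=16, y=25:
z = k × 16 / 25 = (1160 × 16) / (20 × 25) = 18560/500
= 37.1200

37.1200


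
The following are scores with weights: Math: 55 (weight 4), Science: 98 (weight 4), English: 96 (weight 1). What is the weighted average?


Numerator = 55×4 + 98×4 + 96×1
= 220 + 392 + 96
= 708
Total weight = 9
Weighted avg = 708/9
= 78.67

78.67


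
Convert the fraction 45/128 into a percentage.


Percentage = (part / whole) × 100
= (45 / 128) × 100
≈ 35.16%

35.16%


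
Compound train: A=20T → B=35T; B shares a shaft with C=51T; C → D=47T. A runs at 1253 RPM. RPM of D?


Stage 1: RPM_B = RPM_A × t_A/t_B = 1253 × 20/35 = 25060/35 = 716.00
B and C share a shaft → RPM_C = RPM_B
Stage 2: RPM_D = RPM_C × t_C/t_D = RPM_A × (t_A×t_C)/(t_B×t_D)
Overall ratio = (20×51)/(35×47) = 1020/1645
RPM_D = 1253 × 1020/1645 = 1278060/1645
≈ 776.94 RPM

776.94 RPM


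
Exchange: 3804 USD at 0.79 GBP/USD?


Amount × rate = 3804 × 0.79
= 3005.16 GBP

3005.16 GBP


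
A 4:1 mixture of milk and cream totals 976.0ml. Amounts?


Total parts = 4 + 1 = 5
milk: 976.0 × 4/5 = 780.8ml
cream: 976.0 × 1/5 = 195.2ml
= 780.8ml and 195.2ml

780.8ml and 195.2ml


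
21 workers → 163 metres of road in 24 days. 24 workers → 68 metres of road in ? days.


Days ∝ work / workers, so d₂ = d₁ × (m₁/m₂) × (w₂/w₁)
Workers factor (inverse): 21/24 = 0.8750
Work factor (direct): 68/163 ≈ 0.4172
d₂ = 24 × 21/24 × 68/163 = (24 × 21 × 68) / (24 × 163) = 34272/3912
≈ 8.76 days

8.76 days


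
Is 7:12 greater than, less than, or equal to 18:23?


7/12 = 0.5833
18/23 = 0.7826
0.5833 < 0.7826, so 7:12 is less
= less than

less than


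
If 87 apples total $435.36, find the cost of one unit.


Unit rate = total / quantity
= 435.36 / 87
= $5.00 per unit

$5.00 per unit


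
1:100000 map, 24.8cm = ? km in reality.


Real distance = map distance × scale
= 24.8cm × 100000
= 2480000 cm = 24800.0 m
= 24.800 km

24.800 km


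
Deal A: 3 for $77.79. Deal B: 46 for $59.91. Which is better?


Deal A: $77.79/3 = $25.9300/unit
Deal B: $59.91/46 = $1.3024/unit
B is cheaper per unit
= Deal B

Deal B


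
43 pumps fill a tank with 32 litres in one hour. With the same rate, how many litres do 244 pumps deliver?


Direct proportion: y/x = constant
k = 32/43 ≈ 0.7442
y₂ = k × 244 = 32 × 244 / 43 = 7808/43
≈ 181.58

181.58


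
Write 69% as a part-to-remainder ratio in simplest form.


69% means 69 parts out of 100; remainder = 31
Part : remainder = 69:31
GCD = 1
= 69:31

69:31


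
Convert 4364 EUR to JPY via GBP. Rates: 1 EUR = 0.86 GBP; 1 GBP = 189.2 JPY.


Step 1: 4364 EUR × 0.86 = 3753.04 GBP
Step 2: 3753.04 GBP × 189.2 = 710075.17 JPY
Implied rate EUR→JPY = 0.86 × 189.2 = 162.7120
= 710075.17 JPY

710075.17 JPY


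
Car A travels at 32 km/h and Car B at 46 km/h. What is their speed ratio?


Ratio = 32:46
GCD = 2
Simplified = 16:23
Time ratio (same distance) = 23:16
Speed ratio = 16:23

16:23


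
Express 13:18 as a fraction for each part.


Total parts = 13 + 18 = 31
First part: 13/31 = 13/31
Second part: 18/31 = 18/31
= 13/31 and 18/31

13/31 and 18/31


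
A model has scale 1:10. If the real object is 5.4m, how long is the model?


Model size = real / scale
= 5.4 / 10
= 0.5400 m

0.5400 m


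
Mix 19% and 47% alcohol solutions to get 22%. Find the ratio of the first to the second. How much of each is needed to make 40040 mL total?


Let x parts of 19% mix with y parts of 47%.
19x + 47y = 22(x + y)
19x + 47y = 22x + 22y
x(19 - 22) = y(22 - 47)
x/y = (47 - 22)/(22 - 19) = 25/3
Simplify: 25:3
Total parts = 28; one part = 40040/28 = 1430.00 mL
19% solution: 25×1430.00 = 35750.00 mL
47% solution: 3×1430.00 = 4290.00 mL
= ratio 25:3; 35750.00 mL and 4290.00 mL

ratio 25:3; 35750.00 mL and 4290.00 mL


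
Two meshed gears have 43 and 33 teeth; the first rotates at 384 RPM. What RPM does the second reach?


Gear ratio = 43:33 = 43:33
RPM_B = RPM_A × (teeth_A / teeth_B)
= 384 × (43/33)
= 500.4 RPM

500.4 RPM


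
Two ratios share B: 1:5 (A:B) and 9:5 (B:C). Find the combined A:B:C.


Match B: multiply A:B by 9 → 9:45
Multiply B:C by 5 → 45:25
Combined: 9:45:25
GCD = 1
= 9:45:25

9:45:25


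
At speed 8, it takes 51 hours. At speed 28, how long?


Inverse proportion: x × y = constant
k = 8 × 51 = 408
y₂ = k / 28 = 408 / 28
= 14.57

14.57


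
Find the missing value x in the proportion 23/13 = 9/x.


Cross multiply: 23 × x = 13 × 9
23x = 117
x = 117 / 23
= 5.09

5.09


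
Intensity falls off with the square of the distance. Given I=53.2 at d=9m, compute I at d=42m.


I₁d₁² = I₂d₂²
I₂ = I₁ × (d₁/d₂)²
= 53.2 × (9/42)²
= 53.2 × 81/1764
= 4309.2/1764
≈ 2.4429

2.4429


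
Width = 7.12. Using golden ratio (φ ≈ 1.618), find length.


φ = (1 + √5) / 2 ≈ 1.618
Length = width × φ = 7.12 × 1.618 = 11.52016
≈ 11.52

11.52


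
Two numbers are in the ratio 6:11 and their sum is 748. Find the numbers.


Let A = 6k, B = 11k.
6k + 11k = 748
17k = 748 → k = 748/17 = 44
A = 6×44 = 264, B = 11×44 = 484
= A = 264, B = 484

A = 264, B = 484


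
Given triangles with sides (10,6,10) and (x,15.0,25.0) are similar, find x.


Scale factor = 15.0/6 = 2.5
Missing side = 10 × 2.5
= 25.0

25.0


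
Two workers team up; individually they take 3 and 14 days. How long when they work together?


Rate of A = 1/3 per day
Rate of B = 1/14 per day
Combined rate = 1/3 + 1/14 = 17/42 ≈ 0.4048 per day
Days = 1 / combined rate = 42/17
≈ 2.47 days

2.47 days


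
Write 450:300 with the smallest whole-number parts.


GCD(450, 300) = 150
450/150 : 300/150
= 3:2

3:2


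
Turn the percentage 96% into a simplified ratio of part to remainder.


96% means 96 parts out of 100; remainder = 4
Part : remainder = 96:4
GCD = 4
= 24:1

24:1


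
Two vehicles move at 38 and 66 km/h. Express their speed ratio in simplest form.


Ratio = 38:66
GCD = 2
Simplified = 19:33
Time ratio (same distance) = 33:19
Speed ratio = 19:33

19:33


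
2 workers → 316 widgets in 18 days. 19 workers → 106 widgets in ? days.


Days ∝ work / workers, so d₂ = d₁ × (m₁/m₂) × (w₂/w₁)
Workers factor (inverse): 2/19 ≈ 0.1053
Work factor (direct): 106/316 ≈ 0.3354
d₂ = 18 × 2/19 × 106/316 = (18 × 2 × 106) / (19 × 316) = 3816/6004
≈ 0.64 days

0.64 days


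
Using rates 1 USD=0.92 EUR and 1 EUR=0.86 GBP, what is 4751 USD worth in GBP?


Step 1: 4751 USD × 0.92 = 4370.92 EUR
Step 2: 4370.92 EUR × 0.86 = 3758.99 GBP
Implied rate USD→GBP = 0.92 × 0.86 = 0.7912
= 3758.99 GBP

3758.99 GBP


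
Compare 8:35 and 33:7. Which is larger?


8/35 = 0.2286
33/7 = 4.7143
0.2286 < 4.7143, so 8:35 is less
= 33:7

33:7


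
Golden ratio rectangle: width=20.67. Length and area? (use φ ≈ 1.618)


φ = (1 + √5) / 2 ≈ 1.618
Length = width × φ = 20.67 × 1.618 = 33.44406
≈ 33.44
Area = width × length = 20.67 × 33.44406 = 691.2887202 ≈ 691.29
= Length: 33.44, Area: 691.29

Length: 33.44, Area: 691.29


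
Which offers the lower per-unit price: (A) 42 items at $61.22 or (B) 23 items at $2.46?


Deal A: $61.22/42 = $1.4576/unit
Deal B: $2.46/23 = $0.1070/unit
B is cheaper per unit
= Deal B

Deal B


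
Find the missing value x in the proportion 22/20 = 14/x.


Cross multiply: 22 × x = 20 × 14
22x = 280
x = 280 / 22
= 12.73

12.73


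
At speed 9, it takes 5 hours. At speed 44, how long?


Inverse proportion: x × y = constant
k = 9 × 5 = 45
y₂ = k / 44 = 45 / 44
= 1.02

1.02


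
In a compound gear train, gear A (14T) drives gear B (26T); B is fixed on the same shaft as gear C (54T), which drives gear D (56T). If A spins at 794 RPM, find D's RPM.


Stage 1: RPM_B = RPM_A × t_A/t_B = 794 × 14/26 = 11116/26 ≈ 427.54
B and C share a shaft → RPM_C = RPM_B
Stage 2: RPM_D = RPM_C × t_C/t_D = RPM_A × (t_A×t_C)/(t_B×t_D)
Overall ratio = (14×54)/(26×56) = 756/1456
RPM_D = 794 × 756/1456 = 600264/1456
≈ 412.27 RPM

412.27 RPM


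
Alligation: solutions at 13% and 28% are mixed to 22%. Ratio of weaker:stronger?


Let x parts of 13% mix with y parts of 28%.
13x + 28y = 22(x + y)
13x + 28y = 22x + 22y
x(13 - 22) = y(22 - 28)
x/y = (28 - 22)/(22 - 13) = 6/9
Simplify: 2:3
= 2:3

2:3


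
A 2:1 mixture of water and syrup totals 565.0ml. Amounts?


Total parts = 2 + 1 = 3
water: 565.0 × 2/3 = 376.7ml
syrup: 565.0 × 1/3 = 188.3ml
= 376.7ml and 188.3ml

376.7ml and 188.3ml


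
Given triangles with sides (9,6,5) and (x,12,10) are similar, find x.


Scale factor = 12/6 = 2
Missing side = 9 × 2
= 18.0

18.0


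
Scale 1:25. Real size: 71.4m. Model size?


Model size = real / scale
= 71.4 / 25
= 2.8560 m

2.8560 m


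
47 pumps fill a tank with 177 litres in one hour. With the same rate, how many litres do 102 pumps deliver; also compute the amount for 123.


Direct proportion: y/x = constant
k = 177/47 ≈ 3.7660
y at x=102: k × 102 = 177 × 102 / 47 = 18054/47 ≈ 384.13
y at x=123: k × 123 = 177 × 123 / 47 = 21771/47 ≈ 463.21
= 384.13 and 463.21

384.13 and 463.21


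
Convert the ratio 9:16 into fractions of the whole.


Total parts = 9 + 16 = 25
First part: 9/25 = 9/25
Second part: 16/25 = 16/25
= 9/25 and 16/25

9/25 and 16/25


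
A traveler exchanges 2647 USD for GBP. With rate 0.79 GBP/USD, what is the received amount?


Amount × rate = 2647 × 0.79
= 2091.13 GBP

2091.13 GBP


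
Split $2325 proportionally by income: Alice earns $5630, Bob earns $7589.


Total income = 5630 + 7589 = $13219
Alice: $2325 × 5630/13219 = $990.22
Bob: $2325 × 7589/13219 = $1334.78
= Alice: $990.22, Bob: $1334.78

Alice: $990.22, Bob: $1334.78


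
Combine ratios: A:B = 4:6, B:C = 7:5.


Match B: multiply A:B by 7 → 28:42
Multiply B:C by 6 → 42:30
Combined: 28:42:30
GCD = 2
= 14:21:15

14:21:15


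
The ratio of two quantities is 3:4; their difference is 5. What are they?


Let A = 3k, B = 4k.
4k - 3k = 5
1k = 5 → k = 5/1 = 5
A = 3×5 = 15, B = 4×5 = 20
= A = 15, B = 20

A = 15, B = 20


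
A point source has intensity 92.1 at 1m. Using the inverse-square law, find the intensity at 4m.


I₁d₁² = I₂d₂²
I₂ = I₁ × (d₁/d₂)²
= 92.1 × (1/4)²
= 92.1 × 1/16
= 92.1/16
≈ 5.7563

5.7563


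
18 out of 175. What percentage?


Percentage = (part / whole) × 100
= (18 / 175) × 100
≈ 10.29%

10.29%


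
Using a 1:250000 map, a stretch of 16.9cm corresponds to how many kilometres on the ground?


Real distance = map distance × scale
= 16.9cm × 250000
= 4225000 cm = 42250.0 m
= 42.250 km

42.250 km


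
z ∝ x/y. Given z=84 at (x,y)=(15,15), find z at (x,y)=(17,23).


z = k·x/y
Solve for k using the known point: k = z·y/x = 84×15/15 = 1260/15 = 84.0000
Now evaluate at x=17, y=23:
z = k × 17 / 23 = (1260 × 17) / (15 × 23) = 21420/345
≈ 62.0870

62.0870


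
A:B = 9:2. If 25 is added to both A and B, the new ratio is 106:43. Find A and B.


Let A = 9k, B = 2k.
(9k + 25) / (2k + 25) = 106/43
Cross-multiply: 43(9k + 25) = 106(2k + 25)
387k + 1075 = 212k + 2650
387k - 212k = 2650 - 1075
175k = 1575
k = 1575/175 = 9
A = 9×9 = 81, B = 2×9 = 18
= A = 81, B = 18

A = 81, B = 18


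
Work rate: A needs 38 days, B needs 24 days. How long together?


Rate of A = 1/38 per day
Rate of B = 1/24 per day
Combined rate = 1/38 + 1/24 = 62/912 ≈ 0.0680 per day
Days = 1 / combined rate = 912/62
≈ 14.71 days

14.71 days


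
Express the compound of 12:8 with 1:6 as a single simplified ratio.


Compound ratio = (12×1) : (8×6)
= 12:48
GCD = 12
= 1:4

1:4


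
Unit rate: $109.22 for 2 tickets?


Unit rate = total / quantity
= 109.22 / 2
= $54.61 per unit

$54.61 per unit


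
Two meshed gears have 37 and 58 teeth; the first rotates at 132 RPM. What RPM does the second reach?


Gear ratio = 37:58 = 37:58
RPM_B = RPM_A × (teeth_A / teeth_B)
= 132 × (37/58)
= 84.2 RPM

84.2 RPM


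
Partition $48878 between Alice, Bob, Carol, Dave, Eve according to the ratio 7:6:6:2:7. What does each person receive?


Total parts = 7 + 6 + 6 + 2 + 7 = 28
Alice: 48878 × 7/28 = 12219.50
Bob: 48878 × 6/28 = 10473.86
Carol: 48878 × 6/28 = 10473.86
Dave: 48878 × 2/28 = 3491.29
Eve: 48878 × 7/28 = 12219.50
= Alice: $12219.50, Bob: $10473.86, Carol: $10473.86, Dave: $3491.29, Eve: $12219.50

Alice: $12219.50, Bob: $10473.86, Carol: $10473.86, Dave: $3491.29, Eve: $12219.50


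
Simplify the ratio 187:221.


GCD(187, 221) = 17
187/17 : 221/17
= 11:13

11:13


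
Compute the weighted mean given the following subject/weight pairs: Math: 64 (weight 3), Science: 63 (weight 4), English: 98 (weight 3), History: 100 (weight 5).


Numerator = 64×3 + 63×4 + 98×3 + 100×5
= 192 + 252 + 294 + 500
= 1238
Total weight = 15
Weighted avg = 1238/15
= 82.53

82.53


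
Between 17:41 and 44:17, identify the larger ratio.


17/41 = 0.4146
44/17 = 2.5882
0.4146 < 2.5882, so 17:41 is less
= 44:17

44:17


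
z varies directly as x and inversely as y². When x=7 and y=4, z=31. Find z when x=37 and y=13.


z = k·x/y²
Solve for k using the known point: k = z·y²/x = 31×16/7 = 496/7 ≈ 70.8571
Now evaluate at x=37, y=13:
z = k × 37 / 169 = (496 × 37) / (7 × 169) = 18352/1183
≈ 15.5131

15.5131


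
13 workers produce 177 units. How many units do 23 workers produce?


Direct proportion: y/x = constant
k = 177/13 ≈ 13.6154
y₂ = k × 23 = 177 × 23 / 13 = 4071/13
≈ 313.15

313.15


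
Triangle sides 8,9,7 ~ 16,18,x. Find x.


Scale factor = 16/8 = 2
Missing side = 7 × 2
= 14.0

14.0


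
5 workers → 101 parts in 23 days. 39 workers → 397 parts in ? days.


Days ∝ work / workers, so d₂ = d₁ × (m₁/m₂) × (w₂/w₁)
Workers factor (inverse): 5/39 ≈ 0.1282
Work factor (direct): 397/101 ≈ 3.9307
d₂ = 23 × 5/39 × 397/101 = (23 × 5 × 397) / (39 × 101) = 45655/3939
≈ 11.59 days

11.59 days


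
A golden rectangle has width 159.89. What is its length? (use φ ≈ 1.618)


φ = (1 + √5) / 2 ≈ 1.618
Length = width × φ = 159.89 × 1.618 = 258.70202
≈ 258.70

258.70


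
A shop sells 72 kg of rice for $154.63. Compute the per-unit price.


Unit rate = total / quantity
= 154.63 / 72
= $2.15 per unit

$2.15 per unit


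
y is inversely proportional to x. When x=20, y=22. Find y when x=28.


Inverse proportion: x × y = constant
k = 20 × 22 = 440
y₂ = k / 28 = 440 / 28
= 15.71

15.71


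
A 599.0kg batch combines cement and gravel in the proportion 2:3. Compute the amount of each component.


Total parts = 2 + 3 = 5
cement: 599.0 × 2/5 = 239.6kg
gravel: 599.0 × 3/5 = 359.4kg
= 239.6kg and 359.4kg

239.6kg and 359.4kg


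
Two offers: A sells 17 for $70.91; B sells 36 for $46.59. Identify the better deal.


Deal A: $70.91/17 = $4.1712/unit
Deal B: $46.59/36 = $1.2942/unit
B is cheaper per unit
= Deal B

Deal B


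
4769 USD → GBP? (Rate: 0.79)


Amount × rate = 4769 × 0.79
= 3767.51 GBP

3767.51 GBP


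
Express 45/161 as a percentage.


Percentage = (part / whole) × 100
= (45 / 161) × 100
≈ 27.95%

27.95%


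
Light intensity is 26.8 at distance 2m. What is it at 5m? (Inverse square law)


I₁d₁² = I₂d₂²
I₂ = I₁ × (d₁/d₂)²
= 26.8 × (2/5)²
= 26.8 × 4/25
= 107.2/25
= 4.2880

4.2880


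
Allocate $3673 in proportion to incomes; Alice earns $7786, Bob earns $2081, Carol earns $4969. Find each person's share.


Total income = 7786 + 2081 + 4969 = $14836
Alice: $3673 × 7786/14836 = $1927.61
Bob: $3673 × 2081/14836 = $515.20
Carol: $3673 × 4969/14836 = $1230.19
= Alice: $1927.61, Bob: $515.20, Carol: $1230.19

Alice: $1927.61, Bob: $515.20, Carol: $1230.19


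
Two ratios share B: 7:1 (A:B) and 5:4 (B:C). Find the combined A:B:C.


Match B: multiply A:B by 5 → 35:5
Multiply B:C by 1 → 5:4
Combined: 35:5:4
GCD = 1
= 35:5:4

35:5:4


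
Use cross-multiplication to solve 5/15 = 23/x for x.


Cross multiply: 5 × x = 15 × 23
5x = 345
x = 345 / 5
= 69.00

69.00


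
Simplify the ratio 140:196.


GCD(140, 196) = 28
140/28 : 196/28
= 5:7

5:7


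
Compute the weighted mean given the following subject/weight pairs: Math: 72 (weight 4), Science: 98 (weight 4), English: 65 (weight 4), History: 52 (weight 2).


Numerator = 72×4 + 98×4 + 65×4 + 52×2
= 288 + 392 + 260 + 104
= 1044
Total weight = 14
Weighted avg = 1044/14
= 74.57

74.57


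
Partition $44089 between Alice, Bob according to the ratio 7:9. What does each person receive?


Total parts = 7 + 9 = 16
Alice: 44089 × 7/16 = 19288.94
Bob: 44089 × 9/16 = 24800.06
= Alice: $19288.94, Bob: $24800.06

Alice: $19288.94, Bob: $24800.06


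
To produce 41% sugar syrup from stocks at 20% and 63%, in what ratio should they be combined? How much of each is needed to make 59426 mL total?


Let x parts of 20% mix with y parts of 63%.
20x + 63y = 41(x + y)
20x + 63y = 41x + 41y
x(20 - 41) = y(41 - 63)
x/y = (63 - 41)/(41 - 20) = 22/21
Simplify: 22:21
Total parts = 43; one part = 59426/43 = 1382.00 mL
20% solution: 22×1382.00 = 30404.00 mL
63% solution: 21×1382.00 = 29022.00 mL
= ratio 22:21; 30404.00 mL and 29022.00 mL

ratio 22:21; 30404.00 mL and 29022.00 mL


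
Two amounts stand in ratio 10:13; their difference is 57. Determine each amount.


Let A = 10k, B = 13k.
13k - 10k = 57
3k = 57 → k = 57/3 = 19
A = 10×19 = 190, B = 13×19 = 247
= A = 190, B = 247

A = 190, B = 247


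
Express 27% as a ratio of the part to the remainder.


27% means 27 parts out of 100; remainder = 73
Part : remainder = 27:73
GCD = 1
= 27:73

27:73


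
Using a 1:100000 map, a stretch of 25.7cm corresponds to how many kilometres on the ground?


Real distance = map distance × scale
= 25.7cm × 100000
= 2570000 cm = 25700.0 m
= 25.700 km

25.700 km


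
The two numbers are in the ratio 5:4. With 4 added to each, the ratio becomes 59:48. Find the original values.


Let A = 5k, B = 4k.
(5k + 4) / (4k + 4) = 59/48
Cross-multiply: 48(5k + 4) = 59(4k + 4)
240k + 192 = 236k + 236
240k - 236k = 236 - 192
4k = 44
k = 44/4 = 11
A = 5×11 = 55, B = 4×11 = 44
= A = 55, B = 44

A = 55, B = 44


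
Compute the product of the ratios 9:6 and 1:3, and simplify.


Compound ratio = (9×1) : (6×3)
= 9:18
GCD = 9
= 1:2

1:2


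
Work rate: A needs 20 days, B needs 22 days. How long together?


Rate of A = 1/20 per day
Rate of B = 1/22 per day
Combined rate = 1/20 + 1/22 = 42/440 ≈ 0.0955 per day
Days = 1 / combined rate = 440/42
≈ 10.48 days

10.48 days


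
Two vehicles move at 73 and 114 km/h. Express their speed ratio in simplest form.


Ratio = 73:114
GCD = 1
Simplified = 73:114
Time ratio (same distance) = 114:73
Speed ratio = 73:114

73:114


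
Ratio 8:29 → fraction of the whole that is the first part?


Total parts = 8 + 29 = 37
First part: 8/37 = 8/37
= 8/37

8/37


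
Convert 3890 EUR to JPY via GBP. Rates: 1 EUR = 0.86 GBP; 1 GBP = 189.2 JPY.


Step 1: 3890 EUR × 0.86 = 3345.40 GBP
Step 2: 3345.40 GBP × 189.2 = 632949.68 JPY
Implied rate EUR→JPY = 0.86 × 189.2 = 162.7120
= 632949.68 JPY

632949.68 JPY


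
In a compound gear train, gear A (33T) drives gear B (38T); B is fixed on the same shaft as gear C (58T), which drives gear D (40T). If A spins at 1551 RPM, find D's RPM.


Stage 1: RPM_B = RPM_A × t_A/t_B = 1551 × 33/38 = 51183/38 ≈ 1346.92
B and C share a shaft → RPM_C = RPM_B
Stage 2: RPM_D = RPM_C × t_C/t_D = RPM_A × (t_A×t_C)/(t_B×t_D)
Overall ratio = (33×58)/(38×40) = 1914/1520
RPM_D = 1551 × 1914/1520 = 2968614/1520
≈ 1953.04 RPM

1953.04 RPM


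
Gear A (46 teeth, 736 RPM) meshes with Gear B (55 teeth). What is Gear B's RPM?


Gear ratio = 46:55 = 46:55
RPM_B = RPM_A × (teeth_A / teeth_B)
= 736 × (46/55)
= 615.6 RPM

615.6 RPM


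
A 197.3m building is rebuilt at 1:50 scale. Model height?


Model size = real / scale
= 197.3 / 50
= 3.9460 m

3.9460 m


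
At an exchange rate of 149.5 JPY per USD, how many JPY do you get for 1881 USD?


Amount × rate = 1881 × 149.5
= 281209.50 JPY

281209.50 JPY


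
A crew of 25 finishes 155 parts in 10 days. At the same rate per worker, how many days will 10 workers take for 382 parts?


Days ∝ work / workers, so d₂ = d₁ × (m₁/m₂) × (w₂/w₁)
Workers factor (inverse): 25/10 = 2.5000
Work factor (direct): 382/155 ≈ 2.4645
d₂ = 10 × 25/10 × 382/155 = (10 × 25 × 382) / (10 × 155) = 95500/1550
≈ 61.61 days

61.61 days


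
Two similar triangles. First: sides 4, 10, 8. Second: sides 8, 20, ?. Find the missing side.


Scale factor = 8/4 = 2
Missing side = 8 × 2
= 16.0

16.0


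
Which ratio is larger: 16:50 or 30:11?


16/50 = 0.3200
30/11 = 2.7273
0.3200 < 2.7273, so 16:50 is less
= 30:11

30:11


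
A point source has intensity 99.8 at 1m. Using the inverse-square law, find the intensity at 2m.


I₁d₁² = I₂d₂²
I₂ = I₁ × (d₁/d₂)²
= 99.8 × (1/2)²
= 99.8 × 1/4
= 99.8/4
= 24.9500

24.9500


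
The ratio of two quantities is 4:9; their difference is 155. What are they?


Let A = 4k, B = 9k.
9k - 4k = 155
5k = 155 → k = 155/5 = 31
A = 4×31 = 124, B = 9×31 = 279
= A = 124, B = 279

A = 124, B = 279


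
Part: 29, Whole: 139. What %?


Percentage = (part / whole) × 100
= (29 / 139) × 100
≈ 20.86%

20.86%


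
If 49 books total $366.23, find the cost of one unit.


Unit rate = total / quantity
= 366.23 / 49
= $7.47 per unit

$7.47 per unit


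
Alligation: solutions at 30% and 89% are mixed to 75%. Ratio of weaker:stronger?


Let x parts of 30% mix with y parts of 89%.
30x + 89y = 75(x + y)
30x + 89y = 75x + 75y
x(30 - 75) = y(75 - 89)
x/y = (89 - 75)/(75 - 30) = 14/45
Simplify: 14:45
= 14:45

14:45


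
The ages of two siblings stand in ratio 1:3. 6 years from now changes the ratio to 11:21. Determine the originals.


Let A = 1k, B = 3k.
(1k + 6) / (3k + 6) = 11/21
Cross-multiply: 21(1k + 6) = 11(3k + 6)
21k + 126 = 33k + 66
21k - 33k = 66 - 126
-12k = -60
k = -60/-12 = 5
A = 1×5 = 5, B = 3×5 = 15
= A = 5, B = 15

A = 5, B = 15


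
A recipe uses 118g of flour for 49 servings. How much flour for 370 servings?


Direct proportion: y/x = constant
k = 118/49 ≈ 2.4082
y₂ = k × 370 = 118 × 370 / 49 = 43660/49
≈ 891.02

891.02


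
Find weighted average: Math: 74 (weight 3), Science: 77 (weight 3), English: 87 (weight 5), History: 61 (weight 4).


Numerator = 74×3 + 77×3 + 87×5 + 61×4
= 222 + 231 + 435 + 244
= 1132
Total weight = 15
Weighted avg = 1132/15
= 75.47

75.47


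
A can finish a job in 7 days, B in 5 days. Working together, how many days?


Rate of A = 1/7 per day
Rate of B = 1/5 per day
Combined rate = 1/7 + 1/5 = 12/35 ≈ 0.3429 per day
Days = 1 / combined rate = 35/12
≈ 2.92 days

2.92 days


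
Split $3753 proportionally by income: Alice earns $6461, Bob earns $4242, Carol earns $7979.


Total income = 6461 + 4242 + 7979 = $18682
Alice: $3753 × 6461/18682 = $1297.94
Bob: $3753 × 4242/18682 = $852.17
Carol: $3753 × 7979/18682 = $1602.89
= Alice: $1297.94, Bob: $852.17, Carol: $1602.89

Alice: $1297.94, Bob: $852.17, Carol: $1602.89


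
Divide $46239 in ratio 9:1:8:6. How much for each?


Total parts = 9 + 1 + 8 + 6 = 24
Part 1: 46239 × 9/24 = 17339.63
Part 2: 46239 × 1/24 = 1926.63
Part 3: 46239 × 8/24 = 15413.00
Part 4: 46239 × 6/24 = 11559.75
= Part 1: $17339.63, Part 2: $1926.63, Part 3: $15413.00, Part 4: $11559.75

Part 1: $17339.63, Part 2: $1926.63, Part 3: $15413.00, Part 4: $11559.75


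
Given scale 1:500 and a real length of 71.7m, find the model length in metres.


Model size = real / scale
= 71.7 / 500
= 0.1434 m

0.1434 m


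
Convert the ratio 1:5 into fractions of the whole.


Total parts = 1 + 5 = 6
First part: 1/6 = 1/6
Second part: 5/6 = 5/6
= 1/6 and 5/6

1/6 and 5/6


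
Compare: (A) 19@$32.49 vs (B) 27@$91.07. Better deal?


Deal A: $32.49/19 = $1.7100/unit
Deal B: $91.07/27 = $3.3730/unit
A is cheaper per unit
= Deal A

Deal A


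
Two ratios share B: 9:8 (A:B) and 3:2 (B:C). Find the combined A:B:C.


Match B: multiply A:B by 3 → 27:24
Multiply B:C by 8 → 24:16
Combined: 27:24:16
GCD = 1
= 27:24:16

27:24:16


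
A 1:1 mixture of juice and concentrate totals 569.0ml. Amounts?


Total parts = 1 + 1 = 2
juice: 569.0 × 1/2 = 284.5ml
concentrate: 569.0 × 1/2 = 284.5ml
= 284.5ml and 284.5ml

284.5ml and 284.5ml


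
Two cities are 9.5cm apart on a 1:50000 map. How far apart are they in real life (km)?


Real distance = map distance × scale
= 9.5cm × 50000
= 475000 cm = 4750.0 m
= 4.750 km

4.750 km


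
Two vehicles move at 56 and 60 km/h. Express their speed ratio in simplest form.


Ratio = 56:60
GCD = 4
Simplified = 14:15
Time ratio (same distance) = 15:14
Speed ratio = 14:15

14:15


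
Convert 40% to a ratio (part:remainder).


40% means 40 parts out of 100; remainder = 60
Part : remainder = 40:60
GCD = 20
= 2:3

2:3


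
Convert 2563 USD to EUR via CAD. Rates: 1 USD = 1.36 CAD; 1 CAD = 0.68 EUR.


Step 1: 2563 USD × 1.36 = 3485.68 CAD
Step 2: 3485.68 CAD × 0.68 = 2370.26 EUR
Implied rate USD→EUR = 1.36 × 0.68 = 0.9248
= 2370.26 EUR

2370.26 EUR


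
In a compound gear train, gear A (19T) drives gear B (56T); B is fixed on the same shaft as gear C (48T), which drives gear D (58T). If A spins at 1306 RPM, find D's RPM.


Stage 1: RPM_B = RPM_A × t_A/t_B = 1306 × 19/56 = 24814/56 ≈ 443.11
B and C share a shaft → RPM_C = RPM_B
Stage 2: RPM_D = RPM_C × t_C/t_D = RPM_A × (t_A×t_C)/(t_B×t_D)
Overall ratio = (19×48)/(56×58) = 912/3248
RPM_D = 1306 × 912/3248 = 1191072/3248
≈ 366.71 RPM

366.71 RPM


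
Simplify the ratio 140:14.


GCD(140, 14) = 14
140/14 : 14/14
= 10:1

10:1


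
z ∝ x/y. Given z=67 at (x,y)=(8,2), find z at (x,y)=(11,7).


z = k·x/y
Solve for k using the known point: k = z·y/x = 67×2/8 = 134/8 = 16.7500
Now evaluate at x=11, y=7:
z = k × 11 / 7 = (134 × 11) / (8 × 7) = 1474/56
≈ 26.3214

26.3214


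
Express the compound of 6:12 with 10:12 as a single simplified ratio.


Compound ratio = (6×10) : (12×12)
= 60:144
GCD = 12
= 5:12

5:12


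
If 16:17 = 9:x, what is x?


Cross multiply: 16 × x = 17 × 9
16x = 153
x = 153 / 16
= 9.56

9.56


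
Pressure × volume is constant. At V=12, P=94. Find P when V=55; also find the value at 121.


Inverse proportion: x × y = constant
k = 12 × 94 = 1128
At x=55: k/55 = 20.51
At x=121: k/121 = 9.32
= 20.51 and 9.32

20.51 and 9.32


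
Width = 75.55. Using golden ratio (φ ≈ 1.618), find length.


φ = (1 + √5) / 2 ≈ 1.618
Length = width × φ = 75.55 × 1.618 = 122.2399
≈ 122.24

122.24


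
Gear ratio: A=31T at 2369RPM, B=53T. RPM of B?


Gear ratio = 31:53 = 31:53
RPM_B = RPM_A × (teeth_A / teeth_B)
= 2369 × (31/53)
= 1385.6 RPM

1385.6 RPM


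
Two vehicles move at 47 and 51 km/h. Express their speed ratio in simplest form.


Ratio = 47:51
GCD = 1
Simplified = 47:51
Time ratio (same distance) = 51:47
Speed ratio = 47:51

47:51


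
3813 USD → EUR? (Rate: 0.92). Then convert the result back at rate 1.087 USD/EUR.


Amount × rate = 3813 × 0.92 = 3507.96 EUR
Round-trip: 3507.96 × 1.087 = 3813.15 USD
= 3507.96 EUR, then 3813.15 USD

3507.96 EUR, then 3813.15 USD


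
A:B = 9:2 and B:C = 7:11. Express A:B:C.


Match B: multiply A:B by 7 → 63:14
Multiply B:C by 2 → 14:22
Combined: 63:14:22
GCD = 1
= 63:14:22

63:14:22


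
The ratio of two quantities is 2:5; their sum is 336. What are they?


Let A = 2k, B = 5k.
2k + 5k = 336
7k = 336 → k = 336/7 = 48
A = 2×48 = 96, B = 5×48 = 240
= A = 96, B = 240

A = 96, B = 240


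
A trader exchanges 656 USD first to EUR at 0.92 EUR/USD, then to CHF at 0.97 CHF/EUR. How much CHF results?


Step 1: 656 USD × 0.92 = 603.52 EUR
Step 2: 603.52 EUR × 0.97 = 585.41 CHF
Implied rate USD→CHF = 0.92 × 0.97 = 0.8924
= 585.41 CHF

585.41 CHF


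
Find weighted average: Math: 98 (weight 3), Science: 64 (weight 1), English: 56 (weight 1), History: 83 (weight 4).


Numerator = 98×3 + 64×1 + 56×1 + 83×4
= 294 + 64 + 56 + 332
= 746
Total weight = 9
Weighted avg = 746/9
= 82.89

82.89


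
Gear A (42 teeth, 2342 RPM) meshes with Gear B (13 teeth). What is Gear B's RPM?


Gear ratio = 42:13 = 42:13
RPM_B = RPM_A × (teeth_A / teeth_B)
= 2342 × (42/13)
= 7566.5 RPM

7566.5 RPM


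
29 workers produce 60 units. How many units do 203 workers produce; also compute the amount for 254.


Direct proportion: y/x = constant
k = 60/29 ≈ 2.0690
y at x=203: k × 203 = 60 × 203 / 29 = 12180/29 = 420.00
y at x=254: k × 254 = 60 × 254 / 29 = 15240/29 ≈ 525.52
= 420.00 and 525.52

420.00 and 525.52


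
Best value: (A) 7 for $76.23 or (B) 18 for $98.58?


Deal A: $76.23/7 = $10.8900/unit
Deal B: $98.58/18 = $5.4767/unit
B is cheaper per unit
= Deal B

Deal B


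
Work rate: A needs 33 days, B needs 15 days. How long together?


Rate of A = 1/33 per day
Rate of B = 1/15 per day
Combined rate = 1/33 + 1/15 = 48/495 ≈ 0.0970 per day
Days = 1 / combined rate = 495/48
≈ 10.31 days

10.31 days


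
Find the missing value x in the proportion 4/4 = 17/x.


Cross multiply: 4 × x = 4 × 17
4x = 68
x = 68 / 4
= 17.00

17.00


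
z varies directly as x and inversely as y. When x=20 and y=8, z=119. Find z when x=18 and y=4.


z = k·x/y
Solve for k using the known point: k = z·y/x = 119×8/20 = 952/20 = 47.6000
Now evaluate at x=18, y=4:
z = k × 18 / 4 = (952 × 18) / (20 × 4) = 17136/80
= 214.2000

214.2000


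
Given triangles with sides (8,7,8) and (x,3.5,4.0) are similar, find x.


Scale factor = 3.5/7 = 0.5
Missing side = 8 × 0.5
= 4.0

4.0


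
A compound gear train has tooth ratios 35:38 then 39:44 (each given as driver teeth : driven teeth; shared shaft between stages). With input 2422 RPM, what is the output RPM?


Stage 1: RPM_B = RPM_A × t_A/t_B = 2422 × 35/38 = 84770/38 ≈ 2230.79
B and C share a shaft → RPM_C = RPM_B
Stage 2: RPM_D = RPM_C × t_C/t_D = RPM_A × (t_A×t_C)/(t_B×t_D)
Overall ratio = (35×39)/(38×44) = 1365/1672
RPM_D = 2422 × 1365/1672 = 3306030/1672
≈ 1977.29 RPM

1977.29 RPM


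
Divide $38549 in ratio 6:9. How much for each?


Total parts = 6 + 9 = 15
Part 1: 38549 × 6/15 = 15419.60
Part 2: 38549 × 9/15 = 23129.40
= Part 1: $15419.60, Part 2: $23129.40

Part 1: $15419.60, Part 2: $23129.40


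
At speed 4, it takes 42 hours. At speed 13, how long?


Inverse proportion: x × y = constant
k = 4 × 42 = 168
y₂ = k / 13 = 168 / 13
= 12.92

12.92


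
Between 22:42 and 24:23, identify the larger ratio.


22/42 = 0.5238
24/23 = 1.0435
0.5238 < 1.0435, so 22:42 is less
= 24:23

24:23


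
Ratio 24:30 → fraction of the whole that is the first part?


Total parts = 24 + 30 = 54
First part: 24/54 = 4/9
= 4/9

4/9


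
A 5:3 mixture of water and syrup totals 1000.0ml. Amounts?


Total parts = 5 + 3 = 8
water: 1000.0 × 5/8 = 625.0ml
syrup: 1000.0 × 3/8 = 375.0ml
= 625.0ml and 375.0ml

625.0ml and 375.0ml


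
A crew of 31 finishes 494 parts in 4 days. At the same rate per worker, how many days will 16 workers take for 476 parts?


Days ∝ work / workers, so d₂ = d₁ × (m₁/m₂) × (w₂/w₁)
Workers factor (inverse): 31/16 = 1.9375
Work factor (direct): 476/494 ≈ 0.9636
d₂ = 4 × 31/16 × 476/494 = (4 × 31 × 476) / (16 × 494) = 59024/7904
≈ 7.47 days

7.47 days


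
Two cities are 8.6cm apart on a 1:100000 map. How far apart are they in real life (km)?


Real distance = map distance × scale
= 8.6cm × 100000
= 860000 cm = 8600.0 m
= 8.600 km

8.600 km


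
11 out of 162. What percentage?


Percentage = (part / whole) × 100
= (11 / 162) × 100
≈ 6.79%

6.79%


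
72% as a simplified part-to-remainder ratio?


72% means 72 parts out of 100; remainder = 28
Part : remainder = 72:28
GCD = 4
= 18:7

18:7


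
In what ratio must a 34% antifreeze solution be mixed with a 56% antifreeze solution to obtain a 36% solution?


Let x parts of 34% mix with y parts of 56%.
34x + 56y = 36(x + y)
34x + 56y = 36x + 36y
x(34 - 36) = y(36 - 56)
x/y = (56 - 36)/(36 - 34) = 20/2
Simplify: 10:1
= 10:1

10:1


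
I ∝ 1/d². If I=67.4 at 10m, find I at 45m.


I₁d₁² = I₂d₂²
I₂ = I₁ × (d₁/d₂)²
= 67.4 × (10/45)²
= 67.4 × 100/2025
= 6740/2025
≈ 3.3284

3.3284


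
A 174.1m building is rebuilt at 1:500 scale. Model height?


Model size = real / scale
= 174.1 / 500
= 0.3482 m

0.3482 m


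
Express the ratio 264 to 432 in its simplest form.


GCD(264, 432) = 24
264/24 : 432/24
= 11:18

11:18


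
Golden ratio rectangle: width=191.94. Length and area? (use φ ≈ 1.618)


φ = (1 + √5) / 2 ≈ 1.618
Length = width × φ = 191.94 × 1.618 = 310.55892
≈ 310.56
Area = width × length = 191.94 × 310.55892 = 59608.6791048 ≈ 59608.68
= Length: 310.56, Area: 59608.68

Length: 310.56, Area: 59608.68
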